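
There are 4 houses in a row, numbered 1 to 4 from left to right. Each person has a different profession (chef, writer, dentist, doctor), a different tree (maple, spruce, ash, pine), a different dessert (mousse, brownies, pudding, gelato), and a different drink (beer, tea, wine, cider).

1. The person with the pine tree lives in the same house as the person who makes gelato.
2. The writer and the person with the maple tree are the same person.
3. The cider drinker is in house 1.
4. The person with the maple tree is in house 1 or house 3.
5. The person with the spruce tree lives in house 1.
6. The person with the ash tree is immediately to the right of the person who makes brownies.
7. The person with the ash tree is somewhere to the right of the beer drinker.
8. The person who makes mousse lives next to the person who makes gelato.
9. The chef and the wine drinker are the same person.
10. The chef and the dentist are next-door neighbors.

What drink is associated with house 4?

The cider drinker is in house 1 (clue 3).
Clue 5 places the person with the spruce tree in house 1.
From clue 2, the writer must be in house 3.
The only tree still possible for house 2 is pine.
House 3's tree must be maple (nothing else left).
House 4 tree: only ash fits.
From clue 1, the person who makes gelato must be in house 2.
The person who makes brownies is in house 3 (clue 6).
Clue 10 places the chef in house 2.
From clue 10, the dentist must be in house 1.
That leaves doctor as the profession for house 4.
That leaves pudding as the dessert for house 4.
By clue 9, the wine drinker is in house 2.
House 1's dessert must be mousse (nothing else left).
That leaves tea as the drink for house 4.
So house 3 gets beer for drink.
So: house 1 = dentist/spruce/mousse/cider, house 2 = chef/pine/gelato/wine, house 3 = writer/maple/brownies/beer, house 4 = doctor/ash/pudding/tea.

tea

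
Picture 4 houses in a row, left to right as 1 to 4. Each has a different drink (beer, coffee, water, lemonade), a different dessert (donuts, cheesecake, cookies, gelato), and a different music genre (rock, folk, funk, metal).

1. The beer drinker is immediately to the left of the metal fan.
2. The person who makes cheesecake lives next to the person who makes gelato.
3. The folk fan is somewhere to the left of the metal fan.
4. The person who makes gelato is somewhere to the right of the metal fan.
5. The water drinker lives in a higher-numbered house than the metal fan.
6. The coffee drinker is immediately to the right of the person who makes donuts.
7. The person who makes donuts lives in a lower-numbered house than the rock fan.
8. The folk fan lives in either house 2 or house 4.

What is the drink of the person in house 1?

lemonade

The folk fan is in house 2 (clue 8).
So house 1 gets funk for music genre.
The only music genre still possible for house 3 is metal.
House 4 music genre: only rock fits.
Clue 1: the beer drinker is in house 2.
Clue 4: the person who makes gelato is in house 4.
From clue 5, the water drinker must be in house 4.
That leaves lemonade as the drink for house 1.
So house 3 gets coffee for drink.
By clue 2, the person who makes cheesecake is in house 3.
The person who makes donuts is in house 2 (clue 6).
That leaves cookies as the dessert for house 1.
So: house 1 = lemonade/cookies/funk, house 2 = beer/donuts/folk, house 3 = coffee/cheesecake/metal, house 4 = water/gelato/rock.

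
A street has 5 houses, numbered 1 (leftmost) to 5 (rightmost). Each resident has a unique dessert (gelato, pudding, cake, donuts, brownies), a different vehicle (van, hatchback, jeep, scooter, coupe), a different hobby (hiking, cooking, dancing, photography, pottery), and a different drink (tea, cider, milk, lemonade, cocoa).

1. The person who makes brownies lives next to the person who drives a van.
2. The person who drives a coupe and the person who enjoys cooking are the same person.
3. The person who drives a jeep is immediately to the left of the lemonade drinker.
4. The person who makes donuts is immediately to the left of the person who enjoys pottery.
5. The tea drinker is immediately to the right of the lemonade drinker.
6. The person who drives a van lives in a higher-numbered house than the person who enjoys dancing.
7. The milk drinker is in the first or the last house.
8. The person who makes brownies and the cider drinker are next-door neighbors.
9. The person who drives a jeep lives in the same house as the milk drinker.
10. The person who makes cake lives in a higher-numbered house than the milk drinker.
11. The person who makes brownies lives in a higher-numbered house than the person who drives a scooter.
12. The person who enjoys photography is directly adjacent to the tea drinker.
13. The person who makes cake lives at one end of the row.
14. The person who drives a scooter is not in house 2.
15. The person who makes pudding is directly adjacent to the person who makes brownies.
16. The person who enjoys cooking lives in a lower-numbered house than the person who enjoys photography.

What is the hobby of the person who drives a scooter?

The person who drives a jeep is in house 1 (clue 9).
By clue 9, the milk drinker is in house 1.
From clue 13, the person who makes cake must be in house 5.
The lemonade drinker is in house 2 (clue 3).
From clue 5, the tea drinker must be in house 3.
The person who makes brownies is in house 4 (clue 11).
From clue 11, the person who drives a scooter must be in house 3.
Clue 15 places the person who makes pudding in house 3.
Clue 16: the person who enjoys photography is in house 4.
The person who drives a van is in house 5 (clue 1).
Clue 2 places the person who drives a coupe in house 2.
Clue 2 places the person who enjoys cooking in house 2.
Clue 8: the cider drinker is in house 5.
That leaves hatchback as the vehicle for house 4.
The only hobby still possible for house 3 is pottery.
That leaves hiking as the hobby for house 5.
The only drink still possible for house 4 is cocoa.
The person who makes donuts is in house 2 (clue 4).
So house 1 gets gelato for dessert.
House 1 hobby: only dancing fits.
So: house 1 = gelato/jeep/dancing/milk, house 2 = donuts/coupe/cooking/lemonade, house 3 = pudding/scooter/pottery/tea, house 4 = brownies/hatchback/photography/cocoa, house 5 = cake/van/hiking/cider.

pottery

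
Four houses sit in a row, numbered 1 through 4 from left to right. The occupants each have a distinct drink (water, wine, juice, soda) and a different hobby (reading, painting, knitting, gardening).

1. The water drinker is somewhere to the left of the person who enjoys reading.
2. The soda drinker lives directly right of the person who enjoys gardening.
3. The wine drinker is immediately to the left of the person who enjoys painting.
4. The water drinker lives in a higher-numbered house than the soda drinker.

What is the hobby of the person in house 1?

gardening

Clue 4 places the water drinker in house 3.
By clue 4, the soda drinker is in house 2.
The only drink still possible for house 4 is juice.
The person who enjoys reading is in house 4 (clue 1).
Clue 2 places the person who enjoys gardening in house 1.
By clue 3, the person who enjoys painting is in house 2.
House 1's drink must be wine (nothing else left).
House 3 hobby: only knitting fits.
So: house 1 = wine/gardening, house 2 = soda/painting, house 3 = water/knitting, house 4 = juice/reading.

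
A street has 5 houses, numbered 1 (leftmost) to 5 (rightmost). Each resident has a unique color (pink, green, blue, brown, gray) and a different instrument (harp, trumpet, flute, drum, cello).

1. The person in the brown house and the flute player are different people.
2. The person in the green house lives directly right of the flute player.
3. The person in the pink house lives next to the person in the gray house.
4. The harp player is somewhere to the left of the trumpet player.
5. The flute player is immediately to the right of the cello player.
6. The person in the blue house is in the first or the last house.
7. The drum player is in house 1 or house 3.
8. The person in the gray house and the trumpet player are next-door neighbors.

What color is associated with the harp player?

brown

The only instrument still possible for house 5 is trumpet.
From clue 8, the person in the gray house must be in house 4.
So house 2 gets brown for color.
From clue 1, the flute player must be in house 4.
From clue 2, the person in the green house must be in house 5.
Clue 5 places the cello player in house 3.
So house 1 gets blue for color.
House 3 color: only pink fits.
The only instrument still possible for house 2 is harp.
That leaves drum as the instrument for house 1.
So: house 1 = blue/drum, house 2 = brown/harp, house 3 = pink/cello, house 4 = gray/flute, house 5 = green/trumpet.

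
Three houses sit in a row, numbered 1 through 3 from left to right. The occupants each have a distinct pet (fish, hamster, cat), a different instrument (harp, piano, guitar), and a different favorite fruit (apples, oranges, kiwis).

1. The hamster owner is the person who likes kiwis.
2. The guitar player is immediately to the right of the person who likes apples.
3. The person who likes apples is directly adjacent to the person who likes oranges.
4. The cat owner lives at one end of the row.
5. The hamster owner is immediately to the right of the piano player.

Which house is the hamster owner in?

The cat owner is narrowed to house 1 or 3; consider each.
Placing it in house 3 leads to a contradiction, so it's in house 1.
The fish owner is narrowed to house 2 or 3; consider each.
Placing it in house 3 leads to a contradiction, so it's in house 2.
House 3 pet: only hamster fits.
Clue 1 places the person who likes kiwis in house 3.
The piano player is in house 2 (clue 5).
House 1 instrument: only harp fits.
So house 3 gets guitar for instrument.
Clue 2 places the person who likes apples in house 2.
The person who likes oranges is in house 1 (clue 3).
So: house 1 = cat/harp/oranges, house 2 = fish/piano/apples, house 3 = hamster/guitar/kiwis.

3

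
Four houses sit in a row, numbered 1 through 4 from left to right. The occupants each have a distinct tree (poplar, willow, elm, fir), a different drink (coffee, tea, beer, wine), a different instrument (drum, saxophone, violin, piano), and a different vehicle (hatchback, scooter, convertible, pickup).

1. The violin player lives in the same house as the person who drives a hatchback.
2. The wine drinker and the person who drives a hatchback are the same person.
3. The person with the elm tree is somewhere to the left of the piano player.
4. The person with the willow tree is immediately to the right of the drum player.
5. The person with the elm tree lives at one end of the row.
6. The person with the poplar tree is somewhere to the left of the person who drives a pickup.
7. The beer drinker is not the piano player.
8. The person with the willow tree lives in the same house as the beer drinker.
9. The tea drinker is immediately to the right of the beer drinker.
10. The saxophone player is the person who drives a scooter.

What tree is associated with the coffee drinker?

From clue 5, the person with the elm tree must be in house 1.
House 4's tree must be fir (nothing else left).
The person with the poplar tree is narrowed to house 2 or 3; consider each.
Placing it in house 3 leads to a contradiction, so it's in house 2.
House 3 tree: only willow fits.
From clue 4, the drum player must be in house 2.
The beer drinker is in house 3 (clue 8).
By clue 9, the tea drinker is in house 4.
Clue 2: the wine drinker is in house 1.
From clue 2, the person who drives a hatchback must be in house 1.
By clue 7, the piano player is in house 4.
House 2 drink: only coffee fits.
That leaves convertible as the vehicle for house 2.
Clue 1 places the violin player in house 1.
By clue 10, the saxophone player is in house 3.
Clue 10 places the person who drives a scooter in house 3.
The only vehicle still possible for house 4 is pickup.
So: house 1 = elm/wine/violin/hatchback, house 2 = poplar/coffee/drum/convertible, house 3 = willow/beer/saxophone/scooter, house 4 = fir/tea/piano/pickup.

poplar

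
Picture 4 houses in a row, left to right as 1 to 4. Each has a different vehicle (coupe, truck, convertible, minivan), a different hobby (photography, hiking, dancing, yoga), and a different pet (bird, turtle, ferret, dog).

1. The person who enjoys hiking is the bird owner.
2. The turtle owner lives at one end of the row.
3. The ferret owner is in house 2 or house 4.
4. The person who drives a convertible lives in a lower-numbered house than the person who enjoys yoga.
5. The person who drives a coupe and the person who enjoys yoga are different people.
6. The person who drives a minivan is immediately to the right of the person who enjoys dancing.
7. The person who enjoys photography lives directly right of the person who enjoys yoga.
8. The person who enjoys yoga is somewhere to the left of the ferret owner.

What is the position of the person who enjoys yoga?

By clue 8, the ferret owner is in house 4.
So house 4 gets photography for hobby.
House 1 pet: only turtle fits.
From clue 7, the person who enjoys yoga must be in house 3.
So house 1 gets dancing for hobby.
So house 2 gets hiking for hobby.
Clue 1: the bird owner is in house 2.
Clue 6: the person who drives a minivan is in house 2.
That leaves truck as the vehicle for house 3.
House 4 vehicle: only coupe fits.
House 3 pet: only dog fits.
That leaves convertible as the vehicle for house 1.
So: house 1 = convertible/dancing/turtle, house 2 = minivan/hiking/bird, house 3 = truck/yoga/dog, house 4 = coupe/photography/ferret.

3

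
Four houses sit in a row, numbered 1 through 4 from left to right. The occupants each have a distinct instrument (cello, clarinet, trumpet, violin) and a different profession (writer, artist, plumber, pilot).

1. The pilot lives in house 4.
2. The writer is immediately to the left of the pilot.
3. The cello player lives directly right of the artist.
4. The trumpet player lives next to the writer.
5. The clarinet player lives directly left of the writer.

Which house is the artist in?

By clue 1, the pilot is in house 4.
The writer is in house 3 (clue 2).
By clue 5, the clarinet player is in house 2.
House 1's instrument must be violin (nothing else left).
So house 3 gets cello for instrument.
That leaves trumpet as the instrument for house 4.
The artist is in house 2 (clue 3).
So house 1 gets plumber for profession.
So: house 1 = violin/plumber, house 2 = clarinet/artist, house 3 = cello/writer, house 4 = trumpet/pilot.

2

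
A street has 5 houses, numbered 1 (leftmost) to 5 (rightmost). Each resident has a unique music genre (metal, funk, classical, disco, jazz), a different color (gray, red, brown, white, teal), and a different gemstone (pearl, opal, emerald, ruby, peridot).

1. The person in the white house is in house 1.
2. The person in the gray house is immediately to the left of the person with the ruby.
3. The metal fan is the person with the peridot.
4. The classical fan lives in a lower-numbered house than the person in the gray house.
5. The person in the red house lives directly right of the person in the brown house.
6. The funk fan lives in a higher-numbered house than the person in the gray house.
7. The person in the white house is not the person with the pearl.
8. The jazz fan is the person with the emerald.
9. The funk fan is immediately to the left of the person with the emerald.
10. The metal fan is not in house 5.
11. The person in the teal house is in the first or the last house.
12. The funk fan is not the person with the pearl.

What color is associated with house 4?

From clue 1, the person in the white house must be in house 1.
House 5 color: only teal fits.
House 4 color: only red fits.
By clue 5, the person in the brown house is in house 3.
That leaves gray as the color for house 2.
Clue 2 places the person with the ruby in house 3.
Clue 4: the classical fan is in house 1.
The only gemstone still possible for house 1 is opal.
The funk fan is narrowed to house 3 or 4; consider each.
Placing it in house 4 leads to a contradiction, so it's in house 3.
From clue 9, the person with the emerald must be in house 4.
That leaves peridot as the gemstone for house 2.
The only gemstone still possible for house 5 is pearl.
From clue 3, the metal fan must be in house 2.
From clue 8, the jazz fan must be in house 4.
House 5's music genre must be disco (nothing else left).
So: house 1 = classical/white/opal, house 2 = metal/gray/peridot, house 3 = funk/brown/ruby, house 4 = jazz/red/emerald, house 5 = disco/teal/pearl.

red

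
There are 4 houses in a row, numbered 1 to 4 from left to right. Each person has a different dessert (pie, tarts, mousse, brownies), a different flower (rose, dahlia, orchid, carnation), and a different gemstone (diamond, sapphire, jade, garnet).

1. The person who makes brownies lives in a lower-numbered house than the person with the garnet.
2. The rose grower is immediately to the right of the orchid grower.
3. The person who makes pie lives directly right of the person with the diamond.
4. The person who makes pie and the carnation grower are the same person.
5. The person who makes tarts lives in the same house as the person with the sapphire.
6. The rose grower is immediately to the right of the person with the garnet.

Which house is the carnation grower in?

2

So house 1 gets dahlia for flower.
The person who makes brownies is narrowed to house 1 or 2; consider each.
Placing it in house 2 leads to a contradiction, so it's in house 1.
The orchid grower is narrowed to house 2 or 3; consider each.
Placing it in house 2 leads to a contradiction, so it's in house 3.
By clue 2, the rose grower is in house 4.
By clue 6, the person with the garnet is in house 3.
House 2's flower must be carnation (nothing else left).
By clue 4, the person who makes pie is in house 2.
House 3 dessert: only mousse fits.
House 4's dessert must be tarts (nothing else left).
The person with the diamond is in house 1 (clue 3).
Clue 5 places the person with the sapphire in house 4.
That leaves jade as the gemstone for house 2.
So: house 1 = brownies/dahlia/diamond, house 2 = pie/carnation/jade, house 3 = mousse/orchid/garnet, house 4 = tarts/rose/sapphire.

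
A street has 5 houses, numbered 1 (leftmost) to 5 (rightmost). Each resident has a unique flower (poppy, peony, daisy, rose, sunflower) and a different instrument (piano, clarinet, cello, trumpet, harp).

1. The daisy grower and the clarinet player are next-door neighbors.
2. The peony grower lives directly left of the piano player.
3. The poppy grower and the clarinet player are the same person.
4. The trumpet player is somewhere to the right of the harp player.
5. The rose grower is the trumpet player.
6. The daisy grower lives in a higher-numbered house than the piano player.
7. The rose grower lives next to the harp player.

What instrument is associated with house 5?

trumpet

The daisy grower is narrowed to house 3 or 4 or 5; consider each.
Placing it in house 3 and house 5 leads to a contradiction, so it's in house 4.
The peony grower is narrowed to house 1 or 2; consider each.
Placing it in house 2 leads to a contradiction, so it's in house 1.
The piano player is in house 2 (clue 2).
Clue 7 places the harp player in house 4.
That leaves sunflower as the flower for house 2.
So house 1 gets cello for instrument.
Clue 4 places the trumpet player in house 5.
Clue 5 places the rose grower in house 5.
That leaves poppy as the flower for house 3.
The only instrument still possible for house 3 is clarinet.
So: house 1 = peony/cello, house 2 = sunflower/piano, house 3 = poppy/clarinet, house 4 = daisy/harp, house 5 = rose/trumpet.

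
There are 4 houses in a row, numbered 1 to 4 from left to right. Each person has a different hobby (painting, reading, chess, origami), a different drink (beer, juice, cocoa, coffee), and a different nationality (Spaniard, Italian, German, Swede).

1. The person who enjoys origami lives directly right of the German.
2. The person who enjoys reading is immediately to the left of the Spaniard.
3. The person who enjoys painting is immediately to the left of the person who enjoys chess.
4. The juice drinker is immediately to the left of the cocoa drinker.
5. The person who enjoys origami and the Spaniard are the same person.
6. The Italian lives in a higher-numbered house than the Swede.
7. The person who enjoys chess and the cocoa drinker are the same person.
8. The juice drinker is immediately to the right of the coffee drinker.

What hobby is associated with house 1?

reading

House 1's hobby must be reading (nothing else left).
By clue 2, the Spaniard is in house 2.
The person who enjoys origami is in house 2 (clue 5).
The only hobby still possible for house 4 is chess.
The only nationality still possible for house 4 is Italian.
By clue 1, the German is in house 1.
The cocoa drinker is in house 4 (clue 7).
So house 3 gets painting for hobby.
That leaves Swede as the nationality for house 3.
From clue 4, the juice drinker must be in house 3.
Clue 8 places the coffee drinker in house 2.
House 1 drink: only beer fits.
So: house 1 = reading/beer/German, house 2 = origami/coffee/Spaniard, house 3 = painting/juice/Swede, house 4 = chess/cocoa/Italian.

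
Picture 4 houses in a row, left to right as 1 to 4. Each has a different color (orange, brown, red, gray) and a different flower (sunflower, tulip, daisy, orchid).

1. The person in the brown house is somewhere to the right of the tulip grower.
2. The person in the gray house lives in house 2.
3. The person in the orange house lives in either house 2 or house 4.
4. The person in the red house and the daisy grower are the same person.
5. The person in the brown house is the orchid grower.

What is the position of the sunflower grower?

4

Clue 2 places the person in the gray house in house 2.
House 1's color must be red (nothing else left).
House 3 color: only brown fits.
That leaves orange as the color for house 4.
Clue 4: the daisy grower is in house 1.
The orchid grower is in house 3 (clue 5).
That leaves sunflower as the flower for house 4.
That leaves tulip as the flower for house 2.
So: house 1 = red/daisy, house 2 = gray/tulip, house 3 = brown/orchid, house 4 = orange/sunflower.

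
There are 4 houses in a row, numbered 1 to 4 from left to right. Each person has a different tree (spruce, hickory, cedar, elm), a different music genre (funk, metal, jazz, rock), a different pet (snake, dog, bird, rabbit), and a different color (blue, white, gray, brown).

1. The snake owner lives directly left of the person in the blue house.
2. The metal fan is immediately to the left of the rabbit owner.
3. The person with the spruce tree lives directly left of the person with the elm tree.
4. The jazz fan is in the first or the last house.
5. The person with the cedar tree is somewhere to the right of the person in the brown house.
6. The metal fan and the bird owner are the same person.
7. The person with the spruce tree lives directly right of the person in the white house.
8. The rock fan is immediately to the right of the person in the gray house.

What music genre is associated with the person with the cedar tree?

House 1 tree: only hickory fits.
That leaves blue as the color for house 4.
By clue 1, the snake owner is in house 3.
Clue 6 places the metal fan in house 1.
From clue 6, the bird owner must be in house 1.
House 4's music genre must be jazz (nothing else left).
Clue 2: the rabbit owner is in house 2.
House 4's pet must be dog (nothing else left).
House 3's color must be brown (nothing else left).
By clue 5, the person with the cedar tree is in house 4.
House 2 tree: only spruce fits.
House 3's tree must be elm (nothing else left).
Clue 7 places the person in the white house in house 1.
That leaves gray as the color for house 2.
From clue 8, the rock fan must be in house 3.
House 2's music genre must be funk (nothing else left).
So: house 1 = hickory/metal/bird/white, house 2 = spruce/funk/rabbit/gray, house 3 = elm/rock/snake/brown, house 4 = cedar/jazz/dog/blue.

jazz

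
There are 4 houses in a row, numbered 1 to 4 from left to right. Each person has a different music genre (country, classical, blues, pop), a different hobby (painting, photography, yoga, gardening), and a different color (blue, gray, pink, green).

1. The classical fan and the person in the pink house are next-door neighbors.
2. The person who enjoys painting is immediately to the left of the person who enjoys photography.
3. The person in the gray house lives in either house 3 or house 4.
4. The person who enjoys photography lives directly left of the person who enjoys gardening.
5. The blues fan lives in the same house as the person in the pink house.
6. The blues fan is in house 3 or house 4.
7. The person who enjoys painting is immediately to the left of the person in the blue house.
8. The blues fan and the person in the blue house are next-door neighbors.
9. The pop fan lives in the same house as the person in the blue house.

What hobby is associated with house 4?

yoga

So house 1 gets green for color.
The only color still possible for house 2 is blue.
The person who enjoys painting is in house 1 (clue 7).
Clue 8: the blues fan is in house 3.
Clue 9 places the pop fan in house 2.
The only music genre still possible for house 1 is country.
That leaves classical as the music genre for house 4.
The person in the pink house is in house 3 (clue 1).
The person who enjoys photography is in house 2 (clue 2).
Clue 4: the person who enjoys gardening is in house 3.
So house 4 gets yoga for hobby.
House 4 color: only gray fits.
So: house 1 = country/painting/green, house 2 = pop/photography/blue, house 3 = blues/gardening/pink, house 4 = classical/yoga/gray.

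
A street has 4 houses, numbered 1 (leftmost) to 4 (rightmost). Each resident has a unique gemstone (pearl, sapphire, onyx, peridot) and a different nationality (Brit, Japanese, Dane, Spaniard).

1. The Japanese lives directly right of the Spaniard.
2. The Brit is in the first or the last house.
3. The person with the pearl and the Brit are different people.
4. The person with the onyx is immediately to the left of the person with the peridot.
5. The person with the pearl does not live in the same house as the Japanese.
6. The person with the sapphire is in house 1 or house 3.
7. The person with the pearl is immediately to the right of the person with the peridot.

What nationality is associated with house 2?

So house 4 gets pearl for gemstone.
By clue 3, the Brit is in house 1.
By clue 7, the person with the peridot is in house 3.
That leaves onyx as the gemstone for house 2.
House 4 nationality: only Dane fits.
By clue 1, the Japanese is in house 3.
The Spaniard is in house 2 (clue 1).
So house 1 gets sapphire for gemstone.
So: house 1 = sapphire/Brit, house 2 = onyx/Spaniard, house 3 = peridot/Japanese, house 4 = pearl/Dane.

Spaniard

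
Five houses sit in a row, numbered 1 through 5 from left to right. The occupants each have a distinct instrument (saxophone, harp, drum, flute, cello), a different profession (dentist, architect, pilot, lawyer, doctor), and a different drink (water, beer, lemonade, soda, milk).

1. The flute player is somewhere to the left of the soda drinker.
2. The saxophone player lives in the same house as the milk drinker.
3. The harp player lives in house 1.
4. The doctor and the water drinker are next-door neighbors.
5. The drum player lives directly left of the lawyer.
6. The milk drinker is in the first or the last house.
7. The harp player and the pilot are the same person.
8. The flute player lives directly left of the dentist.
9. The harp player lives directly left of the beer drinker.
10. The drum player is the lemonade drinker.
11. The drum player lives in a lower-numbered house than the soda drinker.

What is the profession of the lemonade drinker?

dentist

Clue 3: the harp player is in house 1.
From clue 7, the pilot must be in house 1.
Clue 9 places the beer drinker in house 2.
From clue 2, the saxophone player must be in house 5.
The milk drinker is in house 5 (clue 2).
House 1's drink must be water (nothing else left).
House 3 drink: only lemonade fits.
So house 4 gets soda for drink.
Clue 4 places the doctor in house 2.
From clue 10, the drum player must be in house 3.
That leaves flute as the instrument for house 2.
House 4's instrument must be cello (nothing else left).
Clue 5 places the lawyer in house 4.
The dentist is in house 3 (clue 8).
That leaves architect as the profession for house 5.
So: house 1 = harp/pilot/water, house 2 = flute/doctor/beer, house 3 = drum/dentist/lemonade, house 4 = cello/lawyer/soda, house 5 = saxophone/architect/milk.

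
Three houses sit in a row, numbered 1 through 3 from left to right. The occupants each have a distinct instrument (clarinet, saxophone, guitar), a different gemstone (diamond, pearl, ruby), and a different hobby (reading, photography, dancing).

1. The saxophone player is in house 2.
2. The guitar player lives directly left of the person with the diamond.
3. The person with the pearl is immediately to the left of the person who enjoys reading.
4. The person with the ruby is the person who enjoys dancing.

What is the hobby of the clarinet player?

From clue 1, the saxophone player must be in house 2.
House 1's instrument must be guitar (nothing else left).
That leaves clarinet as the instrument for house 3.
By clue 2, the person with the diamond is in house 2.
House 1 gemstone: only pearl fits.
House 3's gemstone must be ruby (nothing else left).
From clue 3, the person who enjoys reading must be in house 2.
By clue 4, the person who enjoys dancing is in house 3.
That leaves photography as the hobby for house 1.
So: house 1 = guitar/pearl/photography, house 2 = saxophone/diamond/reading, house 3 = clarinet/ruby/dancing.

dancing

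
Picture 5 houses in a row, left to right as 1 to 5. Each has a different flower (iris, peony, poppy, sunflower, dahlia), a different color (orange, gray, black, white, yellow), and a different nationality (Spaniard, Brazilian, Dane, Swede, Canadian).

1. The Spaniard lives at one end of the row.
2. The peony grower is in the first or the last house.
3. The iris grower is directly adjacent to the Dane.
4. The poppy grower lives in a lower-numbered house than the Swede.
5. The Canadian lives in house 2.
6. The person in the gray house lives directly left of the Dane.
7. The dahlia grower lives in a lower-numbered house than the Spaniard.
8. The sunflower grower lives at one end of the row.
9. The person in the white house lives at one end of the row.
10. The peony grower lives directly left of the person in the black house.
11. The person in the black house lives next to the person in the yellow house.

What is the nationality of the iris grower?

From clue 5, the Canadian must be in house 2.
By clue 7, the Spaniard is in house 5.
From clue 10, the peony grower must be in house 1.
Clue 10 places the person in the black house in house 2.
So house 5 gets sunflower for flower.
So house 1 gets Brazilian for nationality.
Clue 6: the person in the gray house is in house 3.
Clue 6: the Dane is in house 4.
House 1 color: only yellow fits.
House 4's color must be orange (nothing else left).
The only color still possible for house 5 is white.
So house 3 gets Swede for nationality.
From clue 3, the iris grower must be in house 3.
From clue 4, the poppy grower must be in house 2.
The only flower still possible for house 4 is dahlia.
So: house 1 = peony/yellow/Brazilian, house 2 = poppy/black/Canadian, house 3 = iris/gray/Swede, house 4 = dahlia/orange/Dane, house 5 = sunflower/white/Spaniard.

Swede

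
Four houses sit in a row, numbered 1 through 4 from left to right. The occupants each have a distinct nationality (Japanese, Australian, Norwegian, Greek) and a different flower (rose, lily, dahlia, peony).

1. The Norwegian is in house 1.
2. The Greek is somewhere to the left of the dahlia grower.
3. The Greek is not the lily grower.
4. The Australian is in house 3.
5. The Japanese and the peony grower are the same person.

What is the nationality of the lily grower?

From clue 1, the Norwegian must be in house 1.
Clue 4: the Australian is in house 3.
That leaves Greek as the nationality for house 2.
That leaves Japanese as the nationality for house 4.
From clue 5, the peony grower must be in house 4.
So house 2 gets rose for flower.
House 1 flower: only lily fits.
House 3 flower: only dahlia fits.
So: house 1 = Norwegian/lily, house 2 = Greek/rose, house 3 = Australian/dahlia, house 4 = Japanese/peony.

Norwegian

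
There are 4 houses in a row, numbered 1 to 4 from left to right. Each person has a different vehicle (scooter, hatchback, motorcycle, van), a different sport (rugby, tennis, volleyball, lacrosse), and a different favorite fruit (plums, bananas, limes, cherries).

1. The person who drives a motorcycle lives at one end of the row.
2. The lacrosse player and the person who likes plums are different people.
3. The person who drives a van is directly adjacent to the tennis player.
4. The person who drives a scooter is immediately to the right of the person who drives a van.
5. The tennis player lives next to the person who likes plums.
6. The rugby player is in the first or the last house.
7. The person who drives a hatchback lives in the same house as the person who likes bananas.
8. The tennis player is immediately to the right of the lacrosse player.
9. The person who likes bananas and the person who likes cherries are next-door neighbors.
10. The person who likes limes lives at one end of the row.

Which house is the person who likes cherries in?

The person who drives a motorcycle is narrowed to house 1 or 4; consider each.
Placing it in house 4 leads to a contradiction, so it's in house 1.
The person who drives a scooter is narrowed to house 3 or 4; consider each.
Placing it in house 3 leads to a contradiction, so it's in house 4.
From clue 4, the person who drives a van must be in house 3.
That leaves hatchback as the vehicle for house 2.
Clue 7 places the person who likes bananas in house 2.
That leaves limes as the favorite fruit for house 4.
The lacrosse player is narrowed to house 1 or 3; consider each.
Placing it in house 3 leads to a contradiction, so it's in house 1.
The person who likes plums is in house 3 (clue 2).
By clue 8, the tennis player is in house 2.
House 3's sport must be volleyball (nothing else left).
That leaves rugby as the sport for house 4.
The only favorite fruit still possible for house 1 is cherries.
So: house 1 = motorcycle/lacrosse/cherries, house 2 = hatchback/tennis/bananas, house 3 = van/volleyball/plums, house 4 = scooter/rugby/limes.

1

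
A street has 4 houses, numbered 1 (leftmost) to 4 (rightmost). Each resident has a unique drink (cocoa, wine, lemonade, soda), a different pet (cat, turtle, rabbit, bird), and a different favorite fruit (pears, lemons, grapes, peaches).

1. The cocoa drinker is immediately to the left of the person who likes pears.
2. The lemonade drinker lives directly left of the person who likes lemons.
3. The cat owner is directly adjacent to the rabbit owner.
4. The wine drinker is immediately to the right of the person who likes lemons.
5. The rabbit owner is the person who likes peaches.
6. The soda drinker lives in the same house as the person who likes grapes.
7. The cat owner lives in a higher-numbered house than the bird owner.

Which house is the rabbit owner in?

The lemonade drinker is narrowed to house 1 or 2; consider each.
Placing it in house 1 leads to a contradiction, so it's in house 2.
The person who likes lemons is in house 3 (clue 2).
From clue 4, the wine drinker must be in house 4.
Clue 6: the soda drinker is in house 1.
The person who likes grapes is in house 1 (clue 6).
The only drink still possible for house 3 is cocoa.
Clue 1: the person who likes pears is in house 4.
House 2's favorite fruit must be peaches (nothing else left).
From clue 3, the cat owner must be in house 3.
The rabbit owner is in house 2 (clue 5).
That leaves bird as the pet for house 1.
The only pet still possible for house 4 is turtle.
So: house 1 = soda/bird/grapes, house 2 = lemonade/rabbit/peaches, house 3 = cocoa/cat/lemons, house 4 = wine/turtle/pears.

2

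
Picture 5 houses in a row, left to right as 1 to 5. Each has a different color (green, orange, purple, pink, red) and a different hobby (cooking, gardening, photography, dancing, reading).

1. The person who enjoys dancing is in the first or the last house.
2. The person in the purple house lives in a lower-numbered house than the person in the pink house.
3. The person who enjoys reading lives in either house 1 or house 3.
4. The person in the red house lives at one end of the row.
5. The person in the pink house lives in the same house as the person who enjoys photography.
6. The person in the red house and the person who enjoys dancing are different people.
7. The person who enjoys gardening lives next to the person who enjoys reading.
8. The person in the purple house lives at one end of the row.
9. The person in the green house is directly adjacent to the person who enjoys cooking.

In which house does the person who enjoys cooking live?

5

The person in the purple house is in house 1 (clue 8).
House 5's color must be red (nothing else left).
By clue 6, the person who enjoys dancing is in house 1.
The only hobby still possible for house 3 is reading.
House 5 hobby: only cooking fits.
The person in the green house is in house 4 (clue 9).
That leaves pink as the color for house 2.
So house 3 gets orange for color.
By clue 5, the person who enjoys photography is in house 2.
So house 4 gets gardening for hobby.
So: house 1 = purple/dancing, house 2 = pink/photography, house 3 = orange/reading, house 4 = green/gardening, house 5 = red/cooking.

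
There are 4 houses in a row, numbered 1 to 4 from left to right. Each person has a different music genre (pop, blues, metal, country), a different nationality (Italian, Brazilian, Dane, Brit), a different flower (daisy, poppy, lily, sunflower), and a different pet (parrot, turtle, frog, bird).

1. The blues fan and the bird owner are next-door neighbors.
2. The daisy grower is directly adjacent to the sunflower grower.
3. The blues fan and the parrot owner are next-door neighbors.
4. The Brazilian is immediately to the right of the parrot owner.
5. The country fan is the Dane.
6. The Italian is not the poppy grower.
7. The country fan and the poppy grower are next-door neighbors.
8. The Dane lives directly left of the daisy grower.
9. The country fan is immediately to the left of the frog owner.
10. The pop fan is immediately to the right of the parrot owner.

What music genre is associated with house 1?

metal

The country fan is narrowed to house 1 or 2 or 3; consider each.
Placing it in house 1 and house 2 leads to a contradiction, so it's in house 3.
The Dane is in house 3 (clue 5).
Clue 8: the daisy grower is in house 4.
From clue 9, the frog owner must be in house 4.
So house 2 gets poppy for flower.
Clue 2: the sunflower grower is in house 3.
The only flower still possible for house 1 is lily.
House 1's music genre must be metal (nothing else left).
So house 2 gets turtle for pet.
The blues fan is narrowed to house 2 or 4; consider each.
Placing it in house 4 leads to a contradiction, so it's in house 2.
So house 4 gets pop for music genre.
By clue 10, the parrot owner is in house 3.
So house 1 gets bird for pet.
From clue 4, the Brazilian must be in house 4.
So house 2 gets Brit for nationality.
So house 1 gets Italian for nationality.
So: house 1 = metal/Italian/lily/bird, house 2 = blues/Brit/poppy/turtle, house 3 = country/Dane/sunflower/parrot, house 4 = pop/Brazilian/daisy/frog.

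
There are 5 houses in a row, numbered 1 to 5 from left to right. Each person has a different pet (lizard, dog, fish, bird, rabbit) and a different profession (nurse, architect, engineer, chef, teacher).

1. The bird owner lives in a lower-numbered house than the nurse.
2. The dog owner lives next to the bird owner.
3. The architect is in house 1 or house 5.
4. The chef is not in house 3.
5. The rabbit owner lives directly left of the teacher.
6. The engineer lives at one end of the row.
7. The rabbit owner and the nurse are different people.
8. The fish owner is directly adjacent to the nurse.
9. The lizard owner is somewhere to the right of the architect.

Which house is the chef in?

4

Clue 9 places the architect in house 1.
House 5's profession must be engineer (nothing else left).
The chef is narrowed to house 2 or 4; consider each.
Placing it in house 2 leads to a contradiction, so it's in house 4.
That leaves lizard as the pet for house 5.
House 4's pet must be fish (nothing else left).
From clue 8, the nurse must be in house 3.
House 3 pet: only dog fits.
The only profession still possible for house 2 is teacher.
The bird owner is in house 2 (clue 2).
Clue 5: the rabbit owner is in house 1.
So: house 1 = rabbit/architect, house 2 = bird/teacher, house 3 = dog/nurse, house 4 = fish/chef, house 5 = lizard/engineer.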